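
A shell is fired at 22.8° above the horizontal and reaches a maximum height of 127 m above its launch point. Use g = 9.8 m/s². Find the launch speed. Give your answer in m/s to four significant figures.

128.7 m/s

At the peak v_y = 0, so v_y0 = √(2gH) = √(2 × 9.80 × 127) = 49.89 m/s.
v_y0 = v₀ sin θ ⇒ v₀ = 49.89 / sin 22.8° = 128.7 m/s.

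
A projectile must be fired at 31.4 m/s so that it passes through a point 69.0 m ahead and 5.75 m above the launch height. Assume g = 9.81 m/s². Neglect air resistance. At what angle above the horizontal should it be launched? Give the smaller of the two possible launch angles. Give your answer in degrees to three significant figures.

Trajectory: y = x tanθ − g x² (1 + tan²θ)/(2v₀²). With x = 69.0, y = 5.75, v₀ = 31.4, g = 9.81:
23.69 tan²θ − 69.0 tanθ + (29.44) = 0.
tanθ = [69.0 ± √(69.0² − 4 × 23.69 × (29.44))] / (2 × 23.69) = (69.0 ± 44.41) / 47.37, giving tanθ = 0.5191 or 2.394.
θ = 27.43° or 67.33°; the smaller is 27.43°.

27.4°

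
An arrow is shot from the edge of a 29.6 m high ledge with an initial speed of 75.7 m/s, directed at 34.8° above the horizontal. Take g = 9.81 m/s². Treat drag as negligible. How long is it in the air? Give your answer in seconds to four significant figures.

9.447 s

Components: vₓ = 75.70 cos 34.8° = 62.16 m/s, v_y0 = 75.70 sin 34.8° = 43.20 m/s.
Vertical motion (up positive, ground at y = 0): 4.905 t² − (43.20) t − 29.6 = 0, so t = (43.20 + √(43.20² + 2·9.81·29.6)) / 9.81 = (43.20 + 49.47) / 9.81 = 9.447 s.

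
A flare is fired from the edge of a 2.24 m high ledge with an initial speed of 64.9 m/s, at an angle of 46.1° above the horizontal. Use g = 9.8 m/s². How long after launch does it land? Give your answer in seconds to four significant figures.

vₓ = 64.90 cos 46.1° = 45.00 m/s; v_y0 = 64.90 sin 46.1° = 46.76 m/s.
With up positive and y = 0 at the ground: y(t) = 2.24 + (46.76) t − 4.900 t². Setting y = 0 and taking the positive root: t = [46.76 + √(46.76² + 2·9.80·2.24)] / 9.80 = (46.76 + 47.23) / 9.80 = 9.591 s.

9.591 s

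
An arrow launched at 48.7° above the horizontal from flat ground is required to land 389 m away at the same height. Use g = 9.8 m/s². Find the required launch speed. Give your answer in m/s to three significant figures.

62.0 m/s

From R = (v₀² / g) sin 2θ: v₀ = √(gR / sin 2θ).
v₀ = √(9.80 × 389 / sin 97.40°) = √(3812 / 0.9917) = √3844.2 = 62.00 m/s.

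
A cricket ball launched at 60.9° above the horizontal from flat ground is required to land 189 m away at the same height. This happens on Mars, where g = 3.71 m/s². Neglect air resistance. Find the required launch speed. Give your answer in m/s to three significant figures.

On level ground R = v₀² sin 2θ / g ⇒ v₀ = √(gR / sin 2θ).
v₀ = √(3.71 × 189 / sin 121.8°) = √(701.2 / 0.8499) = √825.03 = 28.72 m/s.

28.7 m/s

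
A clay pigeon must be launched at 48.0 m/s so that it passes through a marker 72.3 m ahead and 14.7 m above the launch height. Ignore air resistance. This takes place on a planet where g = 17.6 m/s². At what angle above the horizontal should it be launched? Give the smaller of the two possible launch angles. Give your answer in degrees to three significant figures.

Trajectory: y = x tanθ − g x² (1 + tan²θ)/(2v₀²). With x = 72.3, y = 14.7, v₀ = 48.0, g = 17.6:
19.97 tan²θ − 72.3 tanθ + (34.67) = 0.
tanθ = [72.3 ± √(72.3² − 4 × 19.97 × (34.67))] / (2 × 19.97) = (72.3 ± 49.59) / 39.93, giving tanθ = 0.5688 or 3.052.
θ = 29.63° or 71.86°; the smaller is 29.63°.

29.6°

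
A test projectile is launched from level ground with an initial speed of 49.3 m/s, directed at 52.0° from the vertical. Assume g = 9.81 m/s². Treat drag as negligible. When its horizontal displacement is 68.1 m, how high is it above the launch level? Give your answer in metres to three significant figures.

38.1 m

Horizontal component vₓ = 49.30 sin 52.0° = 38.85 m/s; vertical v_y0 = 49.30 cos 52.0° = 30.35 m/s.
x = vₓ t ⇒ t = 68.1/38.85 = 1.753 s.
Height: y = v_y0 t − ½ g t² = 30.35 × 1.753 − 4.905 × 1.753² = 53.21 − 15.07 = 38.13 m.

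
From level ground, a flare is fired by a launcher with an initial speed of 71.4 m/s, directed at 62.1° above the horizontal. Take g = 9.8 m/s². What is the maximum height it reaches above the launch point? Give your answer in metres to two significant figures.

Components: vₓ = 71.40 cos 62.1° = 33.41 m/s, v_y0 = 71.40 sin 62.1° = 63.10 m/s.
Maximum height: H = v_y0² / (2g) = 63.10² / (2 × 9.80) = 203.1 m.

200 m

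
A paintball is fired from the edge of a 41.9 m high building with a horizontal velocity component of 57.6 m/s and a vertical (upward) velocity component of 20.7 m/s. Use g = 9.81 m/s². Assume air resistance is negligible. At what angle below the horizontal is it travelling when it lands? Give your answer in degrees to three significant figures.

31.5°

With up positive and y = 0 at the ground: y(t) = 41.9 + (20.70) t − 4.905 t². Setting y = 0 and taking the positive root: t = [20.70 + √(20.70² + 2·9.81·41.9)] / 9.81 = (20.70 + 35.36) / 9.81 = 5.715 s.
At impact: v_y = v_y0 − g t = −35.36 m/s; vₓ = 57.60 m/s.
Angle below horizontal: arctan(|v_y|/vₓ) = arctan(35.36/57.60) = 31.55°.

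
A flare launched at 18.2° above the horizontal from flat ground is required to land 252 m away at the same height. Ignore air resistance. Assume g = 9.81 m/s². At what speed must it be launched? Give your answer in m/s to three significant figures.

Level-ground range: R = v₀² sin(2θ)/g, so v₀ = √(gR / sin 2θ).
v₀ = √(9.81 × 252 / sin 36.40°) = √(2472 / 0.5934) = √4165.9 = 64.54 m/s.

64.5 m/s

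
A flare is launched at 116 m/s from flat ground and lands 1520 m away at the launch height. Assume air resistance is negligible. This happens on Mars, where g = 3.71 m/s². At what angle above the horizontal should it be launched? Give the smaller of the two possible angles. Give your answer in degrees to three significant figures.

12.4°

R = v₀² sin 2θ / g gives sin 2θ = gR/v₀² = 3.71·1520/116² = 0.4191.
2θ = 24.78° or 180° − 24.78° = 155.2°, so θ = 12.39° or 77.61°.
The smaller angle is 12.39°.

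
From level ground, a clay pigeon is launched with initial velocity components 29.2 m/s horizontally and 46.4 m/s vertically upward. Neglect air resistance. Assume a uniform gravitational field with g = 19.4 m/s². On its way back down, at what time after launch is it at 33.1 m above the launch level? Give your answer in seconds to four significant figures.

3.911 s

Height y(t) = 46.40 t − 9.700 t² = 33.1 gives 9.700 t² − 46.40 t + 33.1 = 0.
t = [46.40 ± √(46.40² − 2·19.4·33.1)] / 19.4 = (46.40 ± 29.47) / 19.4, so t = 0.8725 s or t = 3.911 s.
The descending-branch root is 3.911 s.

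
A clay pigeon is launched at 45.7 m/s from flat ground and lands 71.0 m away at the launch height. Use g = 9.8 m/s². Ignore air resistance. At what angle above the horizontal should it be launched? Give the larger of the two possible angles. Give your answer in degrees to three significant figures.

Level-ground range R = v₀² sin(2θ)/g ⇒ sin(2θ) = gR/v₀² = 9.80 × 71.0 / 45.7² = 0.3332.
2θ = 19.46° or 180° − 19.46° = 160.5°, so θ = 9.730° or 80.27°.
The larger angle is 80.27°.

80.3°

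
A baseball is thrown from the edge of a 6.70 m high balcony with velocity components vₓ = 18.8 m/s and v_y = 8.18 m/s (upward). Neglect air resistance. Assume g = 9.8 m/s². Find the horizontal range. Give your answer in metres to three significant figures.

42.7 m

The projectile lands when y = 6.70 + (8.180) t − ½·9.80·t² = 0. Positive root: t = (8.180 + √(8.180² + 2·9.80·6.70)) / 9.80 = (8.180 + 14.08) / 9.80 = 2.271 s.
Horizontal distance: R = vₓ t = 18.80 × 2.271 = 42.70 m.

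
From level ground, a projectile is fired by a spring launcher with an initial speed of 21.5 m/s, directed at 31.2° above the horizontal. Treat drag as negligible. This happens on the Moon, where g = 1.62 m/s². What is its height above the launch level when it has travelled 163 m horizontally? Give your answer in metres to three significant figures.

Resolve: vₓ = 21.50 cos 31.2° = 18.39 m/s and v_y0 = 21.50 sin 31.2° = 11.14 m/s.
x = vₓ t ⇒ t = 163/18.39 = 8.863 s.
Height: y = v_y0 t − ½ g t² = 11.14 × 8.863 − 0.8100 × 8.863² = 98.72 − 63.63 = 35.08 m.

35.1 m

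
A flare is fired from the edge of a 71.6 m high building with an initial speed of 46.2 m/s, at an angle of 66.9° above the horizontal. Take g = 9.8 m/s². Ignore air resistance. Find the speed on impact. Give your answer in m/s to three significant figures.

Resolve: vₓ = 46.20 cos 66.9° = 18.13 m/s and v_y0 = 46.20 sin 66.9° = 42.50 m/s.
Vertical motion (up positive, ground at y = 0): 4.900 t² − (42.50) t − 71.6 = 0, so t = (42.50 + √(42.50² + 2·9.80·71.6)) / 9.80 = (42.50 + 56.65) / 9.80 = 10.12 s.
Vertical velocity at impact: v_y = v_y0 − g t = 42.50 − 9.80 × 10.12 = −56.65 m/s.
Speed: |v| = √(vₓ² + v_y²) = √(18.13² + 56.65²) = 59.48 m/s.

59.5 m/s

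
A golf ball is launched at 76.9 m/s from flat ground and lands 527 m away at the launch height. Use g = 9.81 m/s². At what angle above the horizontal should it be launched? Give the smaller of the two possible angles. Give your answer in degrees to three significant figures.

30.5°

From R = (v₀²/g) sin 2θ: sin 2θ = 9.81 × 527 / 5913.6 = 0.8742.
2θ = 60.95° or 180° − 60.95° = 119.0°, so θ = 30.48° or 59.52°.
The smaller angle is 30.48°.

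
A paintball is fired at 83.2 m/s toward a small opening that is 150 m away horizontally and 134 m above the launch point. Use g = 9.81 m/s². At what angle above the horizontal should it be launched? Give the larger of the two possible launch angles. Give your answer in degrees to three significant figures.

Trajectory: y = x tanθ − g x² (1 + tan²θ)/(2v₀²). With x = 150, y = 134, v₀ = 83.2, g = 9.81:
15.94 tan²θ − 150 tanθ + (149.9) = 0.
tanθ = [150 ± √(150² − 4 × 15.94 × (149.9))] / (2 × 15.94) = (150 ± 113.7) / 31.89, giving tanθ = 1.137 or 8.271.
θ = 48.67° or 83.11°; the larger is 83.11°.

83.1°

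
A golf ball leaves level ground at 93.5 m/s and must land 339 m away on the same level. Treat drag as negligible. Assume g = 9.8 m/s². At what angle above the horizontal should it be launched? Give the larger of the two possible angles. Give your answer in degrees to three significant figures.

78.8°

R = v₀² sin 2θ / g gives sin 2θ = gR/v₀² = 9.80·339/93.5² = 0.3800.
2θ = 22.33° or 180° − 22.33° = 157.7°, so θ = 11.17° or 78.83°.
The larger angle is 78.83°.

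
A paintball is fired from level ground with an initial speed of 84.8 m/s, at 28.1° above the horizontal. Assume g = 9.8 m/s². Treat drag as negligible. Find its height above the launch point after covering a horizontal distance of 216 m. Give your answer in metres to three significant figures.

Horizontal component vₓ = 84.80 cos 28.1° = 74.80 m/s; vertical v_y0 = 84.80 sin 28.1° = 39.94 m/s.
x = vₓ t ⇒ t = 216/74.80 = 2.888 s.
Height: y = v_y0 t − ½ g t² = 39.94 × 2.888 − 4.900 × 2.888² = 115.3 − 40.86 = 74.48 m.

74.5 m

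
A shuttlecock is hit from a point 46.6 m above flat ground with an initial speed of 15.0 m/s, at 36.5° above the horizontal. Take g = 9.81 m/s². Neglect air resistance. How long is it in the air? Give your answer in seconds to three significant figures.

4.12 s

Horizontal component vₓ = 15.00 cos 36.5° = 12.06 m/s; vertical v_y0 = 15.00 sin 36.5° = 8.922 m/s.
Vertical motion (up positive, ground at y = 0): 4.905 t² − (8.922) t − 46.6 = 0, so t = (8.922 + √(8.922² + 2·9.81·46.6)) / 9.81 = (8.922 + 31.53) / 9.81 = 4.123 s.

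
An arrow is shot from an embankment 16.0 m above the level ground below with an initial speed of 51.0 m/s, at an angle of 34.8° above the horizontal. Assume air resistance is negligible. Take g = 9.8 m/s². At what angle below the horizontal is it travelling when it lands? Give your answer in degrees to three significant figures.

39.1°

Resolve: vₓ = 51.00 cos 34.8° = 41.88 m/s and v_y0 = 51.00 sin 34.8° = 29.11 m/s.
Vertical motion (up positive, ground at y = 0): 4.900 t² − (29.11) t − 16.0 = 0, so t = (29.11 + √(29.11² + 2·9.80·16.0)) / 9.80 = (29.11 + 34.07) / 9.80 = 6.447 s.
At impact: v_y = v_y0 − g t = −34.07 m/s; vₓ = 41.88 m/s.
Angle below horizontal: arctan(|v_y|/vₓ) = arctan(34.07/41.88) = 39.13°.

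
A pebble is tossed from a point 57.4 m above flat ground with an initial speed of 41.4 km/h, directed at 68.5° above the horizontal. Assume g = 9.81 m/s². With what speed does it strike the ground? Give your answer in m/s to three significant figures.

35.5 m/s

Convert: 41.4 km/h = 41.4/3.6 = 11.50 m/s.
Horizontal component vₓ = 11.50 cos 68.5° = 4.215 m/s; vertical v_y0 = 11.50 sin 68.5° = 10.70 m/s.
Vertical motion (up positive, ground at y = 0): 4.905 t² − (10.70) t − 57.4 = 0, so t = (10.70 + √(10.70² + 2·9.81·57.4)) / 9.81 = (10.70 + 35.22) / 9.81 = 4.681 s.
Vertical velocity at impact: v_y = v_y0 − g t = 10.70 − 9.81 × 4.681 = −35.22 m/s.
Speed: |v| = √(vₓ² + v_y²) = √(4.215² + 35.22²) = 35.47 m/s.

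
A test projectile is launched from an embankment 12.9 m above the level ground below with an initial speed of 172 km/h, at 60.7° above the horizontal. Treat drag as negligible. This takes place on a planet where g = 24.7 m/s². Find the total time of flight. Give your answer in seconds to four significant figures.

Convert: 172 km/h = 172/3.6 = 47.78 m/s.
Resolve: vₓ = 47.78 cos 60.7° = 23.38 m/s and v_y0 = 47.78 sin 60.7° = 41.67 m/s.
The projectile lands when y = 12.9 + (41.67) t − ½·24.7·t² = 0. Positive root: t = (41.67 + √(41.67² + 2·24.7·12.9)) / 24.7 = (41.67 + 48.72) / 24.7 = 3.659 s.

3.659 s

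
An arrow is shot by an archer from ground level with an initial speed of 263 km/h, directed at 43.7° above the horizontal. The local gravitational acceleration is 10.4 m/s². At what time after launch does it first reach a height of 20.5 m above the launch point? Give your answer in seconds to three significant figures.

Convert: 263 km/h = 263/3.6 = 73.06 m/s.
Resolve: vₓ = 73.06 cos 43.7° = 52.82 m/s and v_y0 = 73.06 sin 43.7° = 50.47 m/s.
Height y(t) = 50.47 t − 5.200 t² = 20.5 gives 5.200 t² − 50.47 t + 20.5 = 0.
Quadratic formula: t = (50.47 ± √2121.1) / 10.4 = (50.47 ± 46.06) / 10.4 → t = 0.4247 s or 9.282 s.
The first (ascending) time is 0.4247 s.

0.425 s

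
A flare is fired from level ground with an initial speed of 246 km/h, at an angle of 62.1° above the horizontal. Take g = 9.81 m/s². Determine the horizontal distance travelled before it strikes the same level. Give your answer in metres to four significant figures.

Convert: 246 km/h = 246/3.6 = 68.33 m/s.
Resolve: vₓ = 68.33 cos 62.1° = 31.98 m/s and v_y0 = 68.33 sin 62.1° = 60.39 m/s.
Flight time T = 2 v_y0 / g = 12.31 s.
Horizontal distance R = vₓ T = 31.98 × 12.31 = 393.7 m.

393.7 m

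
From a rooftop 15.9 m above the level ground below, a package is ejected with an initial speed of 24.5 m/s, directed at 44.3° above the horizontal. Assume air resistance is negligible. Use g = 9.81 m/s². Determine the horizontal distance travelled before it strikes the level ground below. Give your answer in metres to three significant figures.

Components: vₓ = 24.50 cos 44.3° = 17.53 m/s, v_y0 = 24.50 sin 44.3° = 17.11 m/s.
Vertical motion (up positive, ground at y = 0): 4.905 t² − (17.11) t − 15.9 = 0, so t = (17.11 + √(17.11² + 2·9.81·15.9)) / 9.81 = (17.11 + 24.59) / 9.81 = 4.251 s.
Horizontal distance: R = vₓ t = 17.53 × 4.251 = 74.54 m.

74.5 m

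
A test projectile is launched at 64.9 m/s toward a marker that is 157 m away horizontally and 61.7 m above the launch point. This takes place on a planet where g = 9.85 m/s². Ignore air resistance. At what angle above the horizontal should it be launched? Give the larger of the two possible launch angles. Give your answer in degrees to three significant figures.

Trajectory: y = x tanθ − g x² (1 + tan²θ)/(2v₀²). With x = 157, y = 61.7, v₀ = 64.9, g = 9.85:
28.82 tan²θ − 157 tanθ + (90.52) = 0.
tanθ = [157 ± √(157² − 4 × 28.82 × (90.52))] / (2 × 28.82) = (157 ± 119.2) / 57.64, giving tanθ = 0.6554 or 4.792.
θ = 33.24° or 78.21°; the larger is 78.21°.

78.2°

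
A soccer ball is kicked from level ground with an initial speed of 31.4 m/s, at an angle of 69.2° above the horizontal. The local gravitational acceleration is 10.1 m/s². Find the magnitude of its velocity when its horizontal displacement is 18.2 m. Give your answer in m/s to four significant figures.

17.03 m/s

Resolve: vₓ = 31.40 cos 69.2° = 11.15 m/s and v_y0 = 31.40 sin 69.2° = 29.35 m/s.
Time to reach x = 18.2 m: t = x/vₓ = 18.2/11.15 = 1.632 s.
Vertical velocity there: v_y = v_y0 − g t = 29.35 − 10.1 × 1.632 = 12.87 m/s.
Speed: √(vₓ² + v_y²) = √(11.15² + 12.87²) = 17.03 m/s.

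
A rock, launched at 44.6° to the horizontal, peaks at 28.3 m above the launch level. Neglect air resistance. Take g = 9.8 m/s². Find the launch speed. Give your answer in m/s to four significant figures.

At the peak v_y = 0, so v_y0 = √(2gH) = √(2 × 9.80 × 28.3) = 23.55 m/s.
v_y0 = v₀ sin θ ⇒ v₀ = 23.55 / sin 44.6° = 33.54 m/s.

33.54 m/s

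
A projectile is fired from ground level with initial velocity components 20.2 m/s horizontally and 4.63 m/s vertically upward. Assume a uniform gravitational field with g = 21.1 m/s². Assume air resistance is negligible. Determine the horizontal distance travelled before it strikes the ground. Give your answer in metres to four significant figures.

8.865 m

Flight time T = 2 v_y0 / g = 0.4389 s.
Range: R = vₓ T = 20.20 × 0.4389 = 8.865 m.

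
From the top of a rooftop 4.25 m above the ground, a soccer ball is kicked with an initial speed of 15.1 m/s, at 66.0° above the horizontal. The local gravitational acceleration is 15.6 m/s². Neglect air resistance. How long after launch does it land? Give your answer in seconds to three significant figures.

2.04 s

Resolve: vₓ = 15.10 cos 66.0° = 6.142 m/s and v_y0 = 15.10 sin 66.0° = 13.79 m/s.
Vertical motion (up positive, ground at y = 0): 7.800 t² − (13.79) t − 4.25 = 0, so t = (13.79 + √(13.79² + 2·15.6·4.25)) / 15.6 = (13.79 + 17.97) / 15.6 = 2.036 s.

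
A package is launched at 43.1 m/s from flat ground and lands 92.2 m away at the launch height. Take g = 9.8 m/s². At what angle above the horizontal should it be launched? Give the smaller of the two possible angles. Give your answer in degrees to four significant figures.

14.55°

R = v₀² sin 2θ / g gives sin 2θ = gR/v₀² = 9.80·92.2/43.1² = 0.4864.
2θ = 29.10° or 180° − 29.10° = 150.9°, so θ = 14.55° or 75.45°.
The smaller angle is 14.55°.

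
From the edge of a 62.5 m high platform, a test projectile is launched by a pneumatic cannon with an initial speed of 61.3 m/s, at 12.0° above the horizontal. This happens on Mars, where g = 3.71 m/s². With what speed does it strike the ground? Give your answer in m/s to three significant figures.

Components: vₓ = 61.30 cos 12.0° = 59.96 m/s, v_y0 = 61.30 sin 12.0° = 12.74 m/s.
The projectile lands when y = 62.5 + (12.74) t − ½·3.71·t² = 0. Positive root: t = (12.74 + √(12.74² + 2·3.71·62.5)) / 3.71 = (12.74 + 25.02) / 3.71 = 10.18 s.
Vertical velocity at impact: v_y = v_y0 − g t = 12.74 − 3.71 × 10.18 = −25.02 m/s.
Speed: |v| = √(vₓ² + v_y²) = √(59.96² + 25.02²) = 64.97 m/s.

65.0 m/s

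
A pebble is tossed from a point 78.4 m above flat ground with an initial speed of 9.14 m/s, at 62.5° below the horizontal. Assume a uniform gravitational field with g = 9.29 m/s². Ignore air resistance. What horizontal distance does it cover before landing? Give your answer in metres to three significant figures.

vₓ = 9.140 cos 62.5° = 4.220 m/s; v_y0 = −8.107 m/s (downward).
Vertical motion (up positive, ground at y = 0): 4.645 t² − (−8.107) t − 78.4 = 0, so t = (−8.107 + √(8.107² + 2·9.29·78.4)) / 9.29 = (−8.107 + 39.02) / 9.29 = 3.327 s.
Horizontal distance: R = vₓ t = 4.220 × 3.327 = 14.04 m.

14.0 m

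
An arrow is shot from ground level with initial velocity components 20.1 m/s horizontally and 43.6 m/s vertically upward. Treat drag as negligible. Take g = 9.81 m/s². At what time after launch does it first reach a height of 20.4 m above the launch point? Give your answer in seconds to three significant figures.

0.496 s

Require v_y0 t − ½ g t² = 20.4, i.e. 4.905 t² − 43.60 t + 20.4 = 0.
Quadratic formula: t = (43.60 ± √1500.7) / 9.81 = (43.60 ± 38.74) / 9.81 → t = 0.4955 s or 8.393 s.
The first (ascending) time is 0.4955 s.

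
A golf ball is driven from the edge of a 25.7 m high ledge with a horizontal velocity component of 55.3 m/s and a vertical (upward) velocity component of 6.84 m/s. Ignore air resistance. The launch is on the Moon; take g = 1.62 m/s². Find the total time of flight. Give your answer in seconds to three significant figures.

The projectile lands when y = 25.7 + (6.840) t − ½·1.62·t² = 0. Positive root: t = (6.840 + √(6.840² + 2·1.62·25.7)) / 1.62 = (6.840 + 11.40) / 1.62 = 11.26 s.

11.3 s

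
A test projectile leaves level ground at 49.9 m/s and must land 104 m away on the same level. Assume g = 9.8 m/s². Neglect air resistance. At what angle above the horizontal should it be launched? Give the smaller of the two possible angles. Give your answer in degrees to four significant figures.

12.08°

Level-ground range R = v₀² sin(2θ)/g ⇒ sin(2θ) = gR/v₀² = 9.80 × 104 / 49.9² = 0.4093.
2θ = 24.16° or 180° − 24.16° = 155.8°, so θ = 12.08° or 77.92°.
The smaller angle is 12.08°.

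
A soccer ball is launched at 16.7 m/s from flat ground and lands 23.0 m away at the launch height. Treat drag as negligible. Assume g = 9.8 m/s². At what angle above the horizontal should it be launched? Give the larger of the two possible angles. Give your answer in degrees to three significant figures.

63.0°

R = v₀² sin 2θ / g gives sin 2θ = gR/v₀² = 9.80·23.0/16.7² = 0.8082.
2θ = 53.92° or 180° − 53.92° = 126.1°, so θ = 26.96° or 63.04°.
The larger angle is 63.04°.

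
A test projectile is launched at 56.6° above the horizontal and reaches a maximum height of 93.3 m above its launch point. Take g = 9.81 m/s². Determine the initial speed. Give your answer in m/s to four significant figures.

51.25 m/s

At the peak v_y = 0, so v_y0 = √(2gH) = √(2 × 9.81 × 93.3) = 42.78 m/s.
v_y0 = v₀ sin θ ⇒ v₀ = 42.78 / sin 56.6° = 51.25 m/s.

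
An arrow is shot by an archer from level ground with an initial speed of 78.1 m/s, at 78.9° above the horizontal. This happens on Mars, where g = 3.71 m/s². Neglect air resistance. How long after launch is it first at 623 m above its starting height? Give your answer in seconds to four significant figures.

Horizontal component vₓ = 78.10 cos 78.9° = 15.04 m/s; vertical v_y0 = 78.10 sin 78.9° = 76.64 m/s.
Require v_y0 t − ½ g t² = 623, i.e. 1.855 t² − 76.64 t + 623 = 0.
t = [76.64 ± √(76.64² − 2·3.71·623)] / 3.71 = (76.64 ± 35.37) / 3.71, so t = 11.12 s or t = 30.19 s.
The first (ascending) time is 11.12 s.

11.12 s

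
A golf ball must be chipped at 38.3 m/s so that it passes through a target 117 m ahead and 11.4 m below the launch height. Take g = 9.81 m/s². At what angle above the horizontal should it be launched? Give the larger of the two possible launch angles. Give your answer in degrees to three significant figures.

Trajectory: y = x tanθ − g x² (1 + tan²θ)/(2v₀²). With x = 117, y = −11.4, v₀ = 38.3, g = 9.81:
45.77 tan²θ − 117 tanθ + (34.37) = 0.
tanθ = [117 ± √(117² − 4 × 45.77 × (34.37))] / (2 × 45.77) = (117 ± 86.00) / 91.55, giving tanθ = 0.3387 or 2.217.
θ = 18.71° or 65.73°; the larger is 65.73°.

65.7°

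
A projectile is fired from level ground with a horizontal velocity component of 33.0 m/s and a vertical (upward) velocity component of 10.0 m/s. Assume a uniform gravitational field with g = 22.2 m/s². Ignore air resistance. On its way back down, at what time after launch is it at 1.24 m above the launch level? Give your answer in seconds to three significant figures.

0.752 s

Height y(t) = 10.00 t − 11.10 t² = 1.24 gives 11.10 t² − 10.00 t + 1.24 = 0.
t = [10.00 ± √(10.00² − 2·22.2·1.24)] / 22.2 = (10.00 ± 6.704) / 22.2, so t = 0.1485 s or t = 0.7524 s.
The descending-branch root is 0.7524 s.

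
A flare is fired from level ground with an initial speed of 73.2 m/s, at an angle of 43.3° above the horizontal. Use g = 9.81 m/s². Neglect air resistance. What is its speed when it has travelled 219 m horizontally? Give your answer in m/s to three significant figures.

54.2 m/s

Components: vₓ = 73.20 cos 43.3° = 53.27 m/s, v_y0 = 73.20 sin 43.3° = 50.20 m/s.
Time to reach x = 219 m: t = x/vₓ = 219/53.27 = 4.111 s.
Vertical velocity there: v_y = v_y0 − g t = 50.20 − 9.81 × 4.111 = 9.874 m/s.
Speed: √(vₓ² + v_y²) = √(53.27² + 9.874²) = 54.18 m/s.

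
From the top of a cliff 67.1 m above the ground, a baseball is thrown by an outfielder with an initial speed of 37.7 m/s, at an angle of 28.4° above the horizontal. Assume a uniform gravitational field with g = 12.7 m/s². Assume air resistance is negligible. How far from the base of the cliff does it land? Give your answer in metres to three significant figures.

164 m

Components: vₓ = 37.70 cos 28.4° = 33.16 m/s, v_y0 = 37.70 sin 28.4° = 17.93 m/s.
The projectile lands when y = 67.1 + (17.93) t − ½·12.7·t² = 0. Positive root: t = (17.93 + √(17.93² + 2·12.7·67.1)) / 12.7 = (17.93 + 45.01) / 12.7 = 4.956 s.
Horizontal distance: R = vₓ t = 33.16 × 4.956 = 164.4 m.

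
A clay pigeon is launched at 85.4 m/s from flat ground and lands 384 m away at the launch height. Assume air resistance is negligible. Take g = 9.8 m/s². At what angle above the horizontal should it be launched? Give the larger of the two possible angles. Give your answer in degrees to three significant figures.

74.5°

Level-ground range R = v₀² sin(2θ)/g ⇒ sin(2θ) = gR/v₀² = 9.80 × 384 / 85.4² = 0.5160.
2θ = 31.06° or 180° − 31.06° = 148.9°, so θ = 15.53° or 74.47°.
The larger angle is 74.47°.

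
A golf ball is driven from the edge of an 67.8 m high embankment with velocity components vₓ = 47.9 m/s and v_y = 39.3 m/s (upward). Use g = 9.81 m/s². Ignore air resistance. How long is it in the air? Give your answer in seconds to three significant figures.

9.47 s

Vertical motion (up positive, ground at y = 0): 4.905 t² − (39.30) t − 67.8 = 0, so t = (39.30 + √(39.30² + 2·9.81·67.8)) / 9.81 = (39.30 + 53.62) / 9.81 = 9.472 s.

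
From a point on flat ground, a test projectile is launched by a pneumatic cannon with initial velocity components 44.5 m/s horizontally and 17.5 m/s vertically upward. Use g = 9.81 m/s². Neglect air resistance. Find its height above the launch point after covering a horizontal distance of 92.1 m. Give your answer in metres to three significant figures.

15.2 m

At x = 92.1 m, t = x/vₓ = 92.1/44.50 = 2.070 s.
Height: y = v_y0 t − ½ g t² = 17.50 × 2.070 − 4.905 × 2.070² = 36.22 − 21.01 = 15.21 m.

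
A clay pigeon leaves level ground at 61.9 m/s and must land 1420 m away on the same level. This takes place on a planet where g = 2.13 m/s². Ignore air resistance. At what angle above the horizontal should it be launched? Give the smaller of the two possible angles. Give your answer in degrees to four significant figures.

26.06°

R = v₀² sin 2θ / g gives sin 2θ = gR/v₀² = 2.13·1420/61.9² = 0.7894.
2θ = 52.13° or 180° − 52.13° = 127.9°, so θ = 26.06° or 63.94°.
The smaller angle is 26.06°.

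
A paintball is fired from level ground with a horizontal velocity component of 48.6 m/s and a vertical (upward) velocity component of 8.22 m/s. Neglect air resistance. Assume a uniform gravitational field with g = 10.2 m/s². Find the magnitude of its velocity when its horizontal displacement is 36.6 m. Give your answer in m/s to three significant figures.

48.6 m/s

x = vₓ t ⇒ t = 36.6/48.60 = 0.7531 s.
Vertical velocity there: v_y = v_y0 − g t = 8.220 − 10.2 × 0.7531 = 0.5385 m/s.
Speed: √(vₓ² + v_y²) = √(48.60² + 0.5385²) = 48.60 m/s.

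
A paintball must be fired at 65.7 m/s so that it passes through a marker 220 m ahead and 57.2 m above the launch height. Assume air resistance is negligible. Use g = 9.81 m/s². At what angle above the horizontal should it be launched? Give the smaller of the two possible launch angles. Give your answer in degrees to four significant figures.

30.96°

Trajectory: y = x tanθ − g x² (1 + tan²θ)/(2v₀²). With x = 220, y = 57.2, v₀ = 65.7, g = 9.81:
55.00 tan²θ − 220 tanθ + (112.2) = 0.
tanθ = [220 ± √(220² − 4 × 55.00 × (112.2))] / (2 × 55.00) = (220 ± 154.0) / 110.0, giving tanθ = 0.6000 or 3.400.
θ = 30.96° or 73.61°; the smaller is 30.96°.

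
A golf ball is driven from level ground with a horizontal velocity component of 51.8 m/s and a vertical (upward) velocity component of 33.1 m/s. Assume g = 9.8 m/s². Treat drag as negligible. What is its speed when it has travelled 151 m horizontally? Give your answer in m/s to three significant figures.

52.0 m/s

At x = 151 m, t = x/vₓ = 151/51.80 = 2.915 s.
Vertical velocity there: v_y = v_y0 − g t = 33.10 − 9.80 × 2.915 = 4.532 m/s.
Speed: √(vₓ² + v_y²) = √(51.80² + 4.532²) = 52.00 m/s.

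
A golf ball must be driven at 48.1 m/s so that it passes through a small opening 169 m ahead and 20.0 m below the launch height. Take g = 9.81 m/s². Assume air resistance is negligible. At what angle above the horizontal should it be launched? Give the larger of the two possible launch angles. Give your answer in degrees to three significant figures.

68.4°

Trajectory: y = x tanθ − g x² (1 + tan²θ)/(2v₀²). With x = 169, y = −20.0, v₀ = 48.1, g = 9.81:
60.55 tan²θ − 169 tanθ + (40.55) = 0.
tanθ = [169 ± √(169² − 4 × 60.55 × (40.55))] / (2 × 60.55) = (169 ± 136.9) / 121.1, giving tanθ = 0.2651 or 2.526.
θ = 14.85° or 68.40°; the larger is 68.40°.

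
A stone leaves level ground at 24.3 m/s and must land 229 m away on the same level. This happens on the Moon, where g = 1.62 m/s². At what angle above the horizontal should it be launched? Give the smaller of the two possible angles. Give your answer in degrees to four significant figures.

19.46°

R = v₀² sin 2θ / g gives sin 2θ = gR/v₀² = 1.62·229/24.3² = 0.6283.
2θ = 38.92° or 180° − 38.92° = 141.1°, so θ = 19.46° or 70.54°.
The smaller angle is 19.46°.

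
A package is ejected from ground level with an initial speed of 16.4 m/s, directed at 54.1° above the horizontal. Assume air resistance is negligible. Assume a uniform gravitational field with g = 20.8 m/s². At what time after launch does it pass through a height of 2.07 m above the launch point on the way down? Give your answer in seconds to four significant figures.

vₓ = 16.40 cos 54.1° = 9.617 m/s; v_y0 = 16.40 sin 54.1° = 13.28 m/s.
Require v_y0 t − ½ g t² = 2.07, i.e. 10.40 t² − 13.28 t + 2.07 = 0.
t = [13.28 ± √(13.28² − 2·20.8·2.07)] / 20.8 = (13.28 ± 9.506) / 20.8, so t = 0.1817 s or t = 1.096 s.
The descending-branch root is 1.096 s.

1.096 s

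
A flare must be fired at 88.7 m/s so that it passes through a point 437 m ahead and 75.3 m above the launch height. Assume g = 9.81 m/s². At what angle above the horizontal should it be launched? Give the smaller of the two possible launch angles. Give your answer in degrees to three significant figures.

27.4°

Trajectory: y = x tanθ − g x² (1 + tan²θ)/(2v₀²). With x = 437, y = 75.3, v₀ = 88.7, g = 9.81:
119.1 tan²θ − 437 tanθ + (194.4) = 0.
tanθ = [437 ± √(437² − 4 × 119.1 × (194.4))] / (2 × 119.1) = (437 ± 313.7) / 238.1, giving tanθ = 0.5178 or 3.153.
θ = 27.38° or 72.40°; the smaller is 27.38°.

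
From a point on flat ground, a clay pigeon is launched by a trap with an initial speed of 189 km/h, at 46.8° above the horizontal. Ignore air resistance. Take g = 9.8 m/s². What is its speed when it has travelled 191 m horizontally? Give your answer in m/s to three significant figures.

Convert: 189 km/h = 189/3.6 = 52.50 m/s.
Resolve: vₓ = 52.50 cos 46.8° = 35.94 m/s and v_y0 = 52.50 sin 46.8° = 38.27 m/s.
Time to reach x = 191 m: t = x/vₓ = 191/35.94 = 5.315 s.
Vertical velocity there: v_y = v_y0 − g t = 38.27 − 9.80 × 5.315 = −13.81 m/s.
Speed: √(vₓ² + v_y²) = √(35.94² + 13.81²) = 38.50 m/s.

38.5 m/s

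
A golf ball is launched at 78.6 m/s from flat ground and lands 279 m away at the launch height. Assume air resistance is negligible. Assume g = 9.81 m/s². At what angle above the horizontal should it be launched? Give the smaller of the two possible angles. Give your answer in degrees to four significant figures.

13.15°

Level-ground range R = v₀² sin(2θ)/g ⇒ sin(2θ) = gR/v₀² = 9.81 × 279 / 78.6² = 0.4430.
2θ = 26.30° or 180° − 26.30° = 153.7°, so θ = 13.15° or 76.85°.
The smaller angle is 13.15°.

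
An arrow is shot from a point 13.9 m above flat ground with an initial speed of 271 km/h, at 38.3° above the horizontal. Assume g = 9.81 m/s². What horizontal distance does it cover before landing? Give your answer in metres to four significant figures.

579.0 m

Convert: 271 km/h = 271/3.6 = 75.28 m/s.
Resolve: vₓ = 75.28 cos 38.3° = 59.08 m/s and v_y0 = 75.28 sin 38.3° = 46.66 m/s.
With up positive and y = 0 at the ground: y(t) = 13.9 + (46.66) t − 4.905 t². Setting y = 0 and taking the positive root: t = [46.66 + √(46.66² + 2·9.81·13.9)] / 9.81 = (46.66 + 49.49) / 9.81 = 9.801 s.
Horizontal distance: R = vₓ t = 59.08 × 9.801 = 579.0 m.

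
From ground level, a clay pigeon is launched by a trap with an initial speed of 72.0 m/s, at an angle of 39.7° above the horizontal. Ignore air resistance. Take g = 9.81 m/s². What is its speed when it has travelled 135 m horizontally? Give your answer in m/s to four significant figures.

vₓ = 72.00 cos 39.7° = 55.40 m/s; v_y0 = 72.00 sin 39.7° = 45.99 m/s.
At x = 135 m, t = x/vₓ = 135/55.40 = 2.437 s.
Vertical velocity there: v_y = v_y0 − g t = 45.99 − 9.81 × 2.437 = 22.08 m/s.
Speed: √(vₓ² + v_y²) = √(55.40² + 22.08²) = 59.64 m/s.

59.64 m/s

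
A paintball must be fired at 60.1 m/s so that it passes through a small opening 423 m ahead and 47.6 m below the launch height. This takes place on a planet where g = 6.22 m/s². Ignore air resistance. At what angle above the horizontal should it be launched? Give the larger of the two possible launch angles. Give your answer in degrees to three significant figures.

Trajectory: y = x tanθ − g x² (1 + tan²θ)/(2v₀²). With x = 423, y = −47.6, v₀ = 60.1, g = 6.22:
154.1 tan²θ − 423 tanθ + (106.5) = 0.
tanθ = [423 ± √(423² − 4 × 154.1 × (106.5))] / (2 × 154.1) = (423 ± 336.6) / 308.1, giving tanθ = 0.2803 or 2.465.
θ = 15.66° or 67.92°; the larger is 67.92°.

67.9°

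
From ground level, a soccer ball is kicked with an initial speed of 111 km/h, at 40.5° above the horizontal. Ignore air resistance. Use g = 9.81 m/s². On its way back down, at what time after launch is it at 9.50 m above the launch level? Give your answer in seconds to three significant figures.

3.53 s

Convert: 111 km/h = 111/3.6 = 30.83 m/s.
vₓ = 30.83 cos 40.5° = 23.45 m/s; v_y0 = 30.83 sin 40.5° = 20.02 m/s.
Set y = v_y0 t − ½ g t² = 9.50: 4.905 t² − 20.02 t + 9.50 = 0.
Quadratic formula: t = (20.02 ± √214.60) / 9.81 = (20.02 ± 14.65) / 9.81 → t = 0.5480 s or 3.535 s.
The descending-branch root is 3.535 s.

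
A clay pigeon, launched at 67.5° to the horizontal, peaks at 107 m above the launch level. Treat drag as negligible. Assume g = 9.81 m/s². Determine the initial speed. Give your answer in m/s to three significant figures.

At the peak v_y = 0, so v_y0 = √(2gH) = √(2 × 9.81 × 107) = 45.82 m/s.
v_y0 = v₀ sin θ ⇒ v₀ = 45.82 / sin 67.5° = 49.59 m/s.

49.6 m/s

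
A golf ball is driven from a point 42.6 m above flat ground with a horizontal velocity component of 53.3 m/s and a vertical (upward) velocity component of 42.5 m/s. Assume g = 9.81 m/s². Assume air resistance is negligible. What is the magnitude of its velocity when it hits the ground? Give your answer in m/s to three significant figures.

The projectile lands when y = 42.6 + (42.50) t − ½·9.81·t² = 0. Positive root: t = (42.50 + √(42.50² + 2·9.81·42.6)) / 9.81 = (42.50 + 51.40) / 9.81 = 9.572 s.
Vertical velocity at impact: v_y = v_y0 − g t = 42.50 − 9.81 × 9.572 = −51.40 m/s.
Speed: |v| = √(vₓ² + v_y²) = √(53.30² + 51.40²) = 74.05 m/s.

74.0 m/s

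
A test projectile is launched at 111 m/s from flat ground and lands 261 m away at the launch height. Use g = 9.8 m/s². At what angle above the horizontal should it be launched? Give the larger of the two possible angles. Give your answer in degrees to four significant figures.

84.01°

Level-ground range R = v₀² sin(2θ)/g ⇒ sin(2θ) = gR/v₀² = 9.80 × 261 / 111² = 0.2076.
2θ = 11.98° or 180° − 11.98° = 168.0°, so θ = 5.991° or 84.01°.
The larger angle is 84.01°.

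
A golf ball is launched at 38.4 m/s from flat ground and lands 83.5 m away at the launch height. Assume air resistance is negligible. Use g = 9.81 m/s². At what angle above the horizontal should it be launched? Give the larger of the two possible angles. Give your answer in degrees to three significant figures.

73.1°

R = v₀² sin 2θ / g gives sin 2θ = gR/v₀² = 9.81·83.5/38.4² = 0.5555.
2θ = 33.75° or 180° − 33.75° = 146.3°, so θ = 16.87° or 73.13°.
The larger angle is 73.13°.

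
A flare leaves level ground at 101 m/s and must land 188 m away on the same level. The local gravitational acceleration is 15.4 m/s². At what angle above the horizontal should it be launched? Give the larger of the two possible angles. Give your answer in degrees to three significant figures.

81.8°

Level-ground range R = v₀² sin(2θ)/g ⇒ sin(2θ) = gR/v₀² = 15.4 × 188 / 101² = 0.2838.
2θ = 16.49° or 180° − 16.49° = 163.5°, so θ = 8.244° or 81.76°.
The larger angle is 81.76°.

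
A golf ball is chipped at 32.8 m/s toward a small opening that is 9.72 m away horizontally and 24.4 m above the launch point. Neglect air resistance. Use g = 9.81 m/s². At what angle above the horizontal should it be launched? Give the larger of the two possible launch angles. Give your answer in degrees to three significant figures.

Trajectory: y = x tanθ − g x² (1 + tan²θ)/(2v₀²). With x = 9.72, y = 24.4, v₀ = 32.8, g = 9.81:
0.4307 tan²θ − 9.72 tanθ + (24.83) = 0.
tanθ = [9.72 ± √(9.72² − 4 × 0.4307 × (24.83))] / (2 × 0.4307) = (9.72 ± 7.190) / 0.8615, giving tanθ = 2.937 or 19.63.
θ = 71.20° or 87.08°; the larger is 87.08°.

87.1°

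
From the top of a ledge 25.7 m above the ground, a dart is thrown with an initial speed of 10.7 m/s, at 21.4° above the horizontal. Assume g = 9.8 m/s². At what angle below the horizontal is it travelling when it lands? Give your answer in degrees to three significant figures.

66.4°

Horizontal component vₓ = 10.70 cos 21.4° = 9.962 m/s; vertical v_y0 = 10.70 sin 21.4° = 3.904 m/s.
The projectile lands when y = 25.7 + (3.904) t − ½·9.80·t² = 0. Positive root: t = (3.904 + √(3.904² + 2·9.80·25.7)) / 9.80 = (3.904 + 22.78) / 9.80 = 2.723 s.
At impact: v_y = v_y0 − g t = −22.78 m/s; vₓ = 9.962 m/s.
Angle below horizontal: arctan(|v_y|/vₓ) = arctan(22.78/9.962) = 66.38°.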